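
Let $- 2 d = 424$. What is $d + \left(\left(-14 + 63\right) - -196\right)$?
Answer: $33$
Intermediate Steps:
$d = -212$ ($d = \left(- \frac{1}{2}\right) 424 = -212$)
$d + \left(\left(-14 + 63\right) - -196\right) = -212 + \left(\left(-14 + 63\right) - -196\right) = -212 + \left(49 + 196\right) = -212 + 245 = 33$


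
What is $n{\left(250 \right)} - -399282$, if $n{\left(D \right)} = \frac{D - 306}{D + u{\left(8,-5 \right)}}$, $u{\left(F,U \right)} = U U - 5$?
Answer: $\frac{53903042}{135} \approx 3.9928 \cdot 10^{5}$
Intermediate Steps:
$u{\left(F,U \right)} = -5 + U^{2}$ ($u{\left(F,U \right)} = U^{2} - 5 = -5 + U^{2}$)
$n{\left(D \right)} = \frac{-306 + D}{20 + D}$ ($n{\left(D \right)} = \frac{D - 306}{D - \left(5 - \left(-5\right)^{2}\right)} = \frac{-306 + D}{D + \left(-5 + 25\right)} = \frac{-306 + D}{D + 20} = \frac{-306 + D}{20 + D}$)
$n{\left(250 \right)} - -399282 = \frac{-306 + 250}{20 + 250} - -399282 = \frac{1}{270} \left(-56\right) + 399282 = - \frac{28}{135} + 399282 = \frac{53903042}{135}$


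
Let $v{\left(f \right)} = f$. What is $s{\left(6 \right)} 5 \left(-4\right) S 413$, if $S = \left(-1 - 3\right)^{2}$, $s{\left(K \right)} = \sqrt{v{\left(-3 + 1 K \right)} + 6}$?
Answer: $-396480$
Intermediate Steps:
$s{\left(K \right)} = \sqrt{3 + K}$ ($s{\left(K \right)} = \sqrt{\left(-3 + 1 K\right) + 6} = \sqrt{\left(-3 + K\right) + 6} = \sqrt{3 + K}$)
$S = 16$ ($S = \left(-4\right)^{2} = 16$)
$s{\left(6 \right)} 5 \left(-4\right) S 413 = \sqrt{3 + 6} \cdot 5 \left(-4\right) 16 \cdot 413 = \sqrt{9} \left(-20\right) 16 \cdot 413 = 3 \left(-20\right) 16 \cdot 413 = \left(-60\right) 16 \cdot 413 = \left(-960\right) 413 = -396480$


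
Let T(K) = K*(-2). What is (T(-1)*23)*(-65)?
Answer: -2990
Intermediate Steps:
T(K) = -2*K
(T(-1)*23)*(-65) = (-2*(-1)*23)*(-65) = (2*23)*(-65) = 46*(-65) = -2990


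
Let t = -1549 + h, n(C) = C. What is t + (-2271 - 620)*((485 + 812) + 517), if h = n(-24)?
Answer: -5245847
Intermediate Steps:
h = -24
t = -1573 (t = -1549 - 24 = -1573)
t + (-2271 - 620)*((485 + 812) + 517) = -1573 + (-2271 - 620)*((485 + 812) + 517) = -1573 - 2891*(1297 + 517) = -1573 - 2891*1814 = -1573 - 5244274 = -5245847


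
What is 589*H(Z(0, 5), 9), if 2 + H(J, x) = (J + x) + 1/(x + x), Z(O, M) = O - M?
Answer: 21793/18 ≈ 1210.7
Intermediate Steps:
H(J, x) = -2 + J + x + 1/(2*x) (H(J, x) = -2 + ((J + x) + 1/(x + x)) = -2 + ((J + x) + 1/(2*x)) = -2 + (J + x + 1/(2*x)) = -2 + J + x + 1/(2*x))
589*H(Z(0, 5), 9) = 589*(-2 + (0 - 1*5) + 9 + (½)/9) = 589*(-2 + (0 - 5) + 9 + (½)*(⅑)) = 589*(-2 - 5 + 9 + 1/18) = 589*(37/18) = 21793/18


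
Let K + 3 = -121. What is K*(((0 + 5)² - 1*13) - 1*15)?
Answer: 372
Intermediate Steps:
K = -124 (K = -3 - 121 = -124)
K*(((0 + 5)² - 1*13) - 1*15) = -124*(((0 + 5)² - 1*13) - 1*15) = -124*((5² - 13) - 15) = -124*((25 - 13) - 15) = -124*(12 - 15) = -124*(-3) = 372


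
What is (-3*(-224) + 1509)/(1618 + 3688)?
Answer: 2181/5306 ≈ 0.41104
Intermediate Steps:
(-3*(-224) + 1509)/(1618 + 3688) = (672 + 1509)/5306 = 2181*(1/5306) = 2181/5306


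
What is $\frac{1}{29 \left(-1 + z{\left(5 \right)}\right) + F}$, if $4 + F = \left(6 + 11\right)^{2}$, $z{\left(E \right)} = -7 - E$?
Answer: $- \frac{1}{92} \approx -0.01087$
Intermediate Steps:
$F = 285$ ($F = -4 + \left(6 + 11\right)^{2} = -4 + 17^{2} = -4 + 289 = 285$)
$\frac{1}{29 \left(-1 + z{\left(5 \right)}\right) + F} = \frac{1}{29 \left(-1 - 12\right) + 285} = \frac{1}{29 \left(-13\right) + 285} = \frac{1}{-377 + 285} = \frac{1}{-92} = - \frac{1}{92}$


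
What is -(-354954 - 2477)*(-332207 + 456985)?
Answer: 44599525318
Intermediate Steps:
-(-354954 - 2477)*(-332207 + 456985) = -(-357431)*124778 = -1*(-44599525318) = 44599525318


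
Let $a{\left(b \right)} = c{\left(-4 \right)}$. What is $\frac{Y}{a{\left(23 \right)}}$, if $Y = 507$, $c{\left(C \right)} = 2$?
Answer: $\frac{507}{2} \approx 253.5$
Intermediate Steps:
$a{\left(b \right)} = 2$
$\frac{Y}{a{\left(23 \right)}} = \frac{507}{2}$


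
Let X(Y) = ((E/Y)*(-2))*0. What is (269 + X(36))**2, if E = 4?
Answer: 72361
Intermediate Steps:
X(Y) = 0 (X(Y) = ((4/Y)*(-2))*0 = -8/Y*0 = 0)
(269 + X(36))**2 = (269 + 0)**2 = 269**2 = 72361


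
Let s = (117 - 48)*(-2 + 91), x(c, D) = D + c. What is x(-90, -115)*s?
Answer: -1258905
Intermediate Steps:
s = 6141 (s = 69*89 = 6141)
x(-90, -115)*s = (-115 - 90)*6141 = -205*6141 = -1258905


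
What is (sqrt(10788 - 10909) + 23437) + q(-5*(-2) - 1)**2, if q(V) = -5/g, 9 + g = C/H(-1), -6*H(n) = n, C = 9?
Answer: 1898398/81 + 11*I ≈ 23437.0 + 11.0*I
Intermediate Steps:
H(n) = -n/6
g = 45 (g = -9 + 9/((-1/6*(-1))) = -9 + 9/(1/6) = -9 + 9*6 = -9 + 54 = 45)
q(V) = -1/9 (q(V) = -5/45 = -5*1/45 = -1/9)
(sqrt(10788 - 10909) + 23437) + q(-5*(-2) - 1)**2 = (sqrt(10788 - 10909) + 23437) + (-1/9)**2 = (sqrt(-121) + 23437) + 1/81 = (11*I + 23437) + 1/81 = (23437 + 11*I) + 1/81 = 1898398/81 + 11*I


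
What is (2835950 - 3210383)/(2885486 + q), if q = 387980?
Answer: -374433/3273466 ≈ -0.11438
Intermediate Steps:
(2835950 - 3210383)/(2885486 + q) = (2835950 - 3210383)/(2885486 + 387980) = -374433/3273466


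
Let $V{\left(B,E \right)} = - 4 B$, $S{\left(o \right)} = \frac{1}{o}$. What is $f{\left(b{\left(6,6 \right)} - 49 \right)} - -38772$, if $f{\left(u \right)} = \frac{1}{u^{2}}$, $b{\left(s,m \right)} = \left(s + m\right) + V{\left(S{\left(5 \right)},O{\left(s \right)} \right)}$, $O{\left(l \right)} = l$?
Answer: $\frac{1384974637}{35721} \approx 38772.0$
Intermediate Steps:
$b{\left(s,m \right)} = - \frac{4}{5} + m + s$ ($b{\left(s,m \right)} = \left(s + m\right) - \frac{4}{5} = \left(m + s\right) - \frac{4}{5} = - \frac{4}{5} + m + s$)
$f{\left(u \right)} = \frac{1}{u^{2}}$
$f{\left(b{\left(6,6 \right)} - 49 \right)} - -38772 = \frac{1}{\left(\left(- \frac{4}{5} + 6 + 6\right) - 49\right)^{2}} - -38772 = \frac{1}{\left(\frac{56}{5} - 49\right)^{2}} + 38772 = \frac{1}{\frac{35721}{25}} + 38772 = \frac{25}{35721} + 38772 = \frac{1384974637}{35721}$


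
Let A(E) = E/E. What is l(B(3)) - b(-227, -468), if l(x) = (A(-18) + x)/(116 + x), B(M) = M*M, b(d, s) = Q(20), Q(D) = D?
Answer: -498/25 ≈ -19.920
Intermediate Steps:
b(d, s) = 20
A(E) = 1
B(M) = M²
l(x) = (1 + x)/(116 + x)
l(B(3)) - b(-227, -468) = (1 + 3²)/(116 + 3²) - 1*20 = (1 + 9)/(116 + 9) - 20 = 10/125 - 20 = (1/125)*10 - 20 = 2/25 - 20 = -498/25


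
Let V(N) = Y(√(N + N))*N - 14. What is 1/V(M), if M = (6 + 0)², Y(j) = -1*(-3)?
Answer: 1/94 ≈ 0.010638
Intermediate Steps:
Y(j) = 3
M = 36 (M = 6² = 36)
V(N) = -14 + 3*N (V(N) = 3*N - 14 = -14 + 3*N)
1/V(M) = 1/(-14 + 3*36) = 1/(-14 + 108) = 1/94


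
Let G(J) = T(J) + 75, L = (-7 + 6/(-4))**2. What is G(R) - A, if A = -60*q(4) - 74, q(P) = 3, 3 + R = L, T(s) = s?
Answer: 1593/4 ≈ 398.25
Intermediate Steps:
L = 289/4 (L = (-7 + 6*(-1/4))**2 = (-7 - 3/2)**2 = (-17/2)**2 = 289/4 ≈ 72.250)
R = 277/4 (R = -3 + 289/4 = 277/4 ≈ 69.250)
G(J) = 75 + J (G(J) = J + 75 = 75 + J)
A = -254 (A = -60*3 - 74 = -180 - 74 = -254)
G(R) - A = (75 + 277/4) - 1*(-254) = 577/4 + 254 = 1593/4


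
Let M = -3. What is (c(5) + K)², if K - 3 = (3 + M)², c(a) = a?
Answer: 64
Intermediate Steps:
K = 3 (K = 3 + (3 - 3)² = 3 + 0² = 3 + 0 = 3)
(c(5) + K)² = (5 + 3)² = 8² = 64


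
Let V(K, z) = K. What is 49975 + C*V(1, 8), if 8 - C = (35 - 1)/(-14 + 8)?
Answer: 149966/3 ≈ 49989.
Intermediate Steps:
C = 41/3 (C = 8 - (35 - 1)/(-14 + 8) = 8 - 34/(-6) = 8 - 34*(-1)/6 = 8 - 1*(-17/3) = 8 + 17/3 = 41/3 ≈ 13.667)
49975 + C*V(1, 8) = 49975 + (41/3)*1 = 49975 + 41/3 = 149966/3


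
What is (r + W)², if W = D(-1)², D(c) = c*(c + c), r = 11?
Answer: 225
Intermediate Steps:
D(c) = 2*c² (D(c) = c*(2*c) = 2*c²)
W = 4 (W = (2*(-1)²)² = (2*1)² = 2² = 4)
(r + W)² = (11 + 4)² = 15² = 225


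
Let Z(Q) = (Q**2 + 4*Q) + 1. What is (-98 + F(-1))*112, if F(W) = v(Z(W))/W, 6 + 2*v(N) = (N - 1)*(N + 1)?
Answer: -10808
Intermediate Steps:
Z(Q) = 1 + Q**2 + 4*Q
v(N) = -3 + (1 + N)*(-1 + N)/2 (v(N) = -3 + ((N - 1)*(N + 1))/2 = -3 + ((-1 + N)*(1 + N))/2 = -3 + ((1 + N)*(-1 + N))/2 = -3 + (1 + N)*(-1 + N)/2)
F(W) = (-7/2 + (1 + W**2 + 4*W)**2/2)/W
(-98 + F(-1))*112 = (-98 + (1/2)*(-7 + (1 + (-1)**2 + 4*(-1))**2)/(-1))*112 = (-98 + (1/2)*(-1)*(-7 + (1 + 1 - 4)**2))*112 = (-98 + (1/2)*(-1)*(-7 + (-2)**2))*112 = (-98 + (1/2)*(-1)*(-7 + 4))*112 = (-98 + (1/2)*(-1)*(-3))*112 = (-98 + 3/2)*112 = -193/2*112 = -10808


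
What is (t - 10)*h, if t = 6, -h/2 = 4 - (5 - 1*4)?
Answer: 24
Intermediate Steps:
h = -6 (h = -2*(4 - (5 - 1*4)) = -2*(4 - (5 - 4)) = -2*(4 - 1*1) = -2*(4 - 1) = -2*3 = -6)
(t - 10)*h = (6 - 10)*(-6) = -4*(-6) = 24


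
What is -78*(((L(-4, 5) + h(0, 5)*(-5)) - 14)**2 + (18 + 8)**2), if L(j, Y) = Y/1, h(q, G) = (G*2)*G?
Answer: -5285046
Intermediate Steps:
h(q, G) = 2*G**2 (h(q, G) = (2*G)*G = 2*G**2)
L(j, Y) = Y (L(j, Y) = Y*1 = Y)
-78*(((L(-4, 5) + h(0, 5)*(-5)) - 14)**2 + (18 + 8)**2) = -78*(((5 + (2*5**2)*(-5)) - 14)**2 + (18 + 8)**2) = -78*(((5 + (2*25)*(-5)) - 14)**2 + 26**2) = -78*(((5 + 50*(-5)) - 14)**2 + 676) = -78*(((5 - 250) - 14)**2 + 676) = -78*((-245 - 14)**2 + 676) = -78*((-259)**2 + 676) = -78*(67081 + 676) = -78*67757 = -5285046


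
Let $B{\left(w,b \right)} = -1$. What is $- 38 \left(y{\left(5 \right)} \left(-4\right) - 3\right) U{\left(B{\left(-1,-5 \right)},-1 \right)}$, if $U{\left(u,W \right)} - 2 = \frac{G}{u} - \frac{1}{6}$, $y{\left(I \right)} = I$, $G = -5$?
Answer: $\frac{17917}{3} \approx 5972.3$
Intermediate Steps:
$U{\left(u,W \right)} = \frac{11}{6} - \frac{5}{u}$ ($U{\left(u,W \right)} = 2 - \left(\frac{1}{6} + \frac{5}{u}\right) = \frac{11}{6} - \frac{5}{u}$)
$- 38 \left(y{\left(5 \right)} \left(-4\right) - 3\right) U{\left(B{\left(-1,-5 \right)},-1 \right)} = - 38 \left(5 \left(-4\right) - 3\right) \left(\frac{11}{6} - \frac{5}{-1}\right) = - 38 \left(-20 - 3\right) \left(\frac{11}{6} - -5\right) = \left(-38\right) \left(-23\right) \left(\frac{11}{6} + 5\right) = 874 \cdot \frac{41}{6} = \frac{17917}{3}$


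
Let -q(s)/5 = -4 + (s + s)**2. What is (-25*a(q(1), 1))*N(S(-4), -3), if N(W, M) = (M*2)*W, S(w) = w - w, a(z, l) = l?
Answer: 0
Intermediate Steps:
q(s) = 20 - 20*s**2 (q(s) = -5*(-4 + (s + s)**2) = -5*(-4 + (2*s)**2) = -5*(-4 + 4*s**2) = 20 - 20*s**2)
S(w) = 0
N(W, M) = 2*M*W (N(W, M) = (2*M)*W = 2*M*W)
(-25*a(q(1), 1))*N(S(-4), -3) = (-25*1)*(2*(-3)*0) = -25*0 = 0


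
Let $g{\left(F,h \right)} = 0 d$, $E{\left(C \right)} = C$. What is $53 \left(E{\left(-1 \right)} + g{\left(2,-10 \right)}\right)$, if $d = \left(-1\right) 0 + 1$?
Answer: $-53$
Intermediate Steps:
$d = 1$ ($d = 0 + 1 = 1$)
$g{\left(F,h \right)} = 0$ ($g{\left(F,h \right)} = 0 \cdot 1 = 0$)
$53 \left(E{\left(-1 \right)} + g{\left(2,-10 \right)}\right) = 53 \left(-1 + 0\right) = 53 \left(-1\right) = -53$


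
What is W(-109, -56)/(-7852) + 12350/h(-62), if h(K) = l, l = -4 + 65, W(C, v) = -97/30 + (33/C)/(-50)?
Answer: 792749344363/3915596100 ≈ 202.46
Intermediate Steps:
W(C, v) = -97/30 - 33/(50*C) (W(C, v) = -97*1/30 + (33/C)*(-1/50) = -97/30 - 33/(50*C))
l = 61
h(K) = 61
W(-109, -56)/(-7852) + 12350/h(-62) = ((1/150)*(-99 - 485*(-109))/(-109))/(-7852) + 12350/61 = ((1/150)*(-1/109)*(-99 + 52865))*(-1/7852) + 12350*(1/61) = ((1/150)*(-1/109)*52766)*(-1/7852) + 12350/61 = -26383/8175*(-1/7852) + 12350/61 = 26383/64190100 + 12350/61 = 792749344363/3915596100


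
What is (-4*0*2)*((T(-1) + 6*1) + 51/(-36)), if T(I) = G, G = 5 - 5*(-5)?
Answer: 0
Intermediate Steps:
G = 30 (G = 5 + 25 = 30)
T(I) = 30
(-4*0*2)*((T(-1) + 6*1) + 51/(-36)) = (-4*0*2)*((30 + 6*1) + 51/(-36)) = (0*2)*((30 + 6) + 51*(-1/36)) = 0*(36 - 17/12) = 0*(415/12) = 0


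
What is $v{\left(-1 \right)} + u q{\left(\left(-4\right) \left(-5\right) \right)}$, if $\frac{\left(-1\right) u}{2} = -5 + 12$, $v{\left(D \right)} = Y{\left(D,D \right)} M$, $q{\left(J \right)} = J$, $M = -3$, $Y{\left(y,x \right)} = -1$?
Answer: $-277$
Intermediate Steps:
$v{\left(D \right)} = 3$ ($v{\left(D \right)} = \left(-1\right) \left(-3\right) = 3$)
$u = -14$ ($u = - 2 \left(-5 + 12\right) = \left(-2\right) 7 = -14$)
$v{\left(-1 \right)} + u q{\left(\left(-4\right) \left(-5\right) \right)} = 3 - 14 \left(\left(-4\right) \left(-5\right)\right) = 3 - 280 = -277$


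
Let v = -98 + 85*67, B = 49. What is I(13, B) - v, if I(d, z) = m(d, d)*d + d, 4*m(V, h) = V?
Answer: -22167/4 ≈ -5541.8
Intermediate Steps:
m(V, h) = V/4
I(d, z) = d + d²/4 (I(d, z) = (d/4)*d + d = d²/4 + d = d + d²/4)
v = 5597 (v = -98 + 5695 = 5597)
I(13, B) - v = (¼)*13*(4 + 13) - 1*5597 = (¼)*13*17 - 5597 = 221/4 - 5597 = -22167/4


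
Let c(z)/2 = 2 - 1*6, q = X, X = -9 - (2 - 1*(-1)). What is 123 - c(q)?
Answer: 131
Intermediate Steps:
X = -12 (X = -9 - (2 + 1) = -9 - 1*3 = -9 - 3 = -12)
q = -12
c(z) = -8 (c(z) = 2*(2 - 1*6) = 2*(2 - 6) = 2*(-4) = -8)
123 - c(q) = 123 - 1*(-8) = 123 + 8 = 131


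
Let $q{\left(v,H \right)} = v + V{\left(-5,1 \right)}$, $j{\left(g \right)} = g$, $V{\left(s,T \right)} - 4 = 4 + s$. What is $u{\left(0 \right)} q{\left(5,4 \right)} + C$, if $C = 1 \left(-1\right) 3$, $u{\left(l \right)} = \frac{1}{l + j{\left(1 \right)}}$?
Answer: $5$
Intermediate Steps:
$V{\left(s,T \right)} = 8 + s$ ($V{\left(s,T \right)} = 4 + \left(4 + s\right) = 8 + s$)
$q{\left(v,H \right)} = 3 + v$ ($q{\left(v,H \right)} = v + \left(8 - 5\right) = v + 3 = 3 + v$)
$u{\left(l \right)} = \frac{1}{1 + l}$ ($u{\left(l \right)} = \frac{1}{l + 1} = \frac{1}{1 + l}$)
$C = -3$ ($C = \left(-1\right) 3 = -3$)
$u{\left(0 \right)} q{\left(5,4 \right)} + C = \frac{3 + 5}{1 + 0} - 3 = 1^{-1} \cdot 8 - 3 = 1 \cdot 8 - 3 = 8 - 3 = 5$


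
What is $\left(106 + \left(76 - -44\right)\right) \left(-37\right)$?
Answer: $-8362$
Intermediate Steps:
$\left(106 + \left(76 - -44\right)\right) \left(-37\right) = \left(106 + \left(76 + 44\right)\right) \left(-37\right) = \left(106 + 120\right) \left(-37\right) = 226 \left(-37\right) = -8362$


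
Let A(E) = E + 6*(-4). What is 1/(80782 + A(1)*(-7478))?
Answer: 1/252776 ≈ 3.9561e-6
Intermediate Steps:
A(E) = -24 + E (A(E) = E - 24 = -24 + E)
1/(80782 + A(1)*(-7478)) = 1/(80782 + (-24 + 1)*(-7478)) = 1/(80782 - 23*(-7478)) = 1/(80782 + 171994) = 1/252776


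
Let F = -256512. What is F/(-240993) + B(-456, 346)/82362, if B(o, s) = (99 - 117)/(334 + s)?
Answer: 798124876447/749838473160 ≈ 1.0644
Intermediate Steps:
B(o, s) = -18/(334 + s)
F/(-240993) + B(-456, 346)/82362 = -256512/(-240993) - 18/(334 + 346)/82362 = -256512*(-1/240993) - 18/680*(1/82362) = 85504/80331 - 18*1/680*(1/82362) = 85504/80331 - 9/340*1/82362 = 85504/80331 - 3/9334360 = 798124876447/749838473160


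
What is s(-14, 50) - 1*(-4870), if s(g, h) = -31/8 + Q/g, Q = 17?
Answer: 272435/56 ≈ 4864.9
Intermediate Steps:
s(g, h) = -31/8 + 17/g
s(-14, 50) - 1*(-4870) = (-31/8 + 17/(-14)) - 1*(-4870) = (-31/8 + 17*(-1/14)) + 4870 = (-31/8 - 17/14) + 4870 = -285/56 + 4870 = 272435/56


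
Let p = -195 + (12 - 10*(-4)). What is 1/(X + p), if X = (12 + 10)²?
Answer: 1/341 ≈ 0.0029326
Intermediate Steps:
X = 484 (X = 22² = 484)
p = -143 (p = -195 + (12 + 40) = -195 + 52 = -143)
1/(X + p) = 1/(484 - 143) = 1/341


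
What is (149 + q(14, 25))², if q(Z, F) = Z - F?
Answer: 19044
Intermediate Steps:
(149 + q(14, 25))² = (149 + (14 - 1*25))² = (149 + (14 - 25))² = (149 - 11)² = 138² = 19044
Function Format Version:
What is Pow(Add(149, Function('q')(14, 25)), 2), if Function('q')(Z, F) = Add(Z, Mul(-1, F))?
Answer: 19044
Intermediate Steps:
Pow(Add(149, Function('q')(14, 25)), 2) = Pow(Add(149, Add(14, Mul(-1, 25))), 2) = Pow(Add(149, Add(14, -25)), 2) = Pow(Add(149, -11), 2) = Pow(138, 2) = 19044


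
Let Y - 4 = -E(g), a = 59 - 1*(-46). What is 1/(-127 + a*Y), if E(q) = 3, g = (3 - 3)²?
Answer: -1/22 ≈ -0.045455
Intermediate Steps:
a = 105 (a = 59 + 46 = 105)
g = 0 (g = 0² = 0)
Y = 1 (Y = 4 - 1*3 = 4 - 3 = 1)
1/(-127 + a*Y) = 1/(-127 + 105*1) = 1/(-127 + 105) = 1/(-22) = -1/22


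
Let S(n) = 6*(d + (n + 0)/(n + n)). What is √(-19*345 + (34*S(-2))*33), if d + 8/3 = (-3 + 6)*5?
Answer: 3*√8871 ≈ 282.56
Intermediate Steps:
d = 37/3 (d = -8/3 + (-3 + 6)*5 = -8/3 + 3*5 = -8/3 + 15 = 37/3 ≈ 12.333)
S(n) = 77 (S(n) = 6*(37/3 + (n + 0)/(n + n)) = 6*(37/3 + n/((2*n))) = 6*(37/3 + n*(1/(2*n))) = 6*(37/3 + ½) = 6*(77/6) = 77)
√(-19*345 + (34*S(-2))*33) = √(-19*345 + (34*77)*33) = √(-6555 + 2618*33) = √(-6555 + 86394) = √79839 = 3*√8871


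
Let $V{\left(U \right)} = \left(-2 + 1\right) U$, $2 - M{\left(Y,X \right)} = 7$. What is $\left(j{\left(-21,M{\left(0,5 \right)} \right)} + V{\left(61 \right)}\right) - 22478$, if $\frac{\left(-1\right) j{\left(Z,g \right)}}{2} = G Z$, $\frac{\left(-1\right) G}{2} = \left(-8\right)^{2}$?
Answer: $-27915$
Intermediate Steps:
$M{\left(Y,X \right)} = -5$ ($M{\left(Y,X \right)} = 2 - 7 = -5$)
$G = -128$ ($G = - 2 \left(-8\right)^{2} = \left(-2\right) 64 = -128$)
$j{\left(Z,g \right)} = 256 Z$ ($j{\left(Z,g \right)} = - 2 \left(- 128 Z\right) = 256 Z$)
$V{\left(U \right)} = - U$
$\left(j{\left(-21,M{\left(0,5 \right)} \right)} + V{\left(61 \right)}\right) - 22478 = \left(256 \left(-21\right) - 61\right) - 22478 = \left(-5376 - 61\right) - 22478 = -5437 - 22478 = -27915$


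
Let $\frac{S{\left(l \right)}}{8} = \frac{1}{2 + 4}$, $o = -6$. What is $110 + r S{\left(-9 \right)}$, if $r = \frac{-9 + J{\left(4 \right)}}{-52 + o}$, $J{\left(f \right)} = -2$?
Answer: $\frac{9592}{87} \approx 110.25$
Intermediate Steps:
$S{\left(l \right)} = \frac{4}{3}$ ($S{\left(l \right)} = \frac{8}{2 + 4} = \frac{8}{6} = 8 \cdot \frac{1}{6} = \frac{4}{3}$)
$r = \frac{11}{58}$ ($r = \frac{-9 - 2}{-52 - 6} = - \frac{11}{-58} = \left(-11\right) \left(- \frac{1}{58}\right) = \frac{11}{58} \approx 0.18966$)
$110 + r S{\left(-9 \right)} = 110 + \frac{11}{58} \cdot \frac{4}{3} = 110 + \frac{22}{87} = \frac{9592}{87}$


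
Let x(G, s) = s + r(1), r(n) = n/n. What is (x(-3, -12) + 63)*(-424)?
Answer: -22048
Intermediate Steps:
r(n) = 1
x(G, s) = 1 + s (x(G, s) = s + 1 = 1 + s)
(x(-3, -12) + 63)*(-424) = ((1 - 12) + 63)*(-424) = (-11 + 63)*(-424) = 52*(-424) = -22048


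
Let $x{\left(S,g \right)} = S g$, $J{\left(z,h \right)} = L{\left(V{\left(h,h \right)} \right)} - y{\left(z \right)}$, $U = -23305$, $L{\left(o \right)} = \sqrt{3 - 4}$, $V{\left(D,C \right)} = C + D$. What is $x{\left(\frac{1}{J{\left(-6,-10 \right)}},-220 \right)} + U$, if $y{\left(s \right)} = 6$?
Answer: $- \frac{860965}{37} + \frac{220 i}{37} \approx -23269.0 + 5.9459 i$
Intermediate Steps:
$L{\left(o \right)} = i$ ($L{\left(o \right)} = \sqrt{-1} = i$)
$J{\left(z,h \right)} = -6 + i$ ($J{\left(z,h \right)} = i - 6 = -6 + i$)
$x{\left(\frac{1}{J{\left(-6,-10 \right)}},-220 \right)} + U = \frac{1}{-6 + i} \left(-220\right) - 23305 = \frac{-6 - i}{37} \left(-220\right) - 23305 = - \frac{220 \left(-6 - i\right)}{37} - 23305 = -23305 - \frac{220 \left(-6 - i\right)}{37}$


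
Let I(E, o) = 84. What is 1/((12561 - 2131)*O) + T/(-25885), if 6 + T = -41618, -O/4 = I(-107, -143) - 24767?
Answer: 1714533785445/1066228786504 ≈ 1.6080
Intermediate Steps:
O = 98732 (O = -4*(84 - 24767) = -4*(-24683) = 98732)
T = -41624 (T = -6 - 41618 = -41624)
1/((12561 - 2131)*O) + T/(-25885) = 1/((12561 - 2131)*98732) - 41624/(-25885) = (1/98732)/10430 - 41624*(-1/25885) = (1/10430)*(1/98732) + 41624/25885 = 1/1029774760 + 41624/25885 = 1714533785445/1066228786504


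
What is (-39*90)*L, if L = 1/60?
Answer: -117/2 ≈ -58.500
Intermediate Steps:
L = 1/60 ≈ 0.016667
(-39*90)*L = -39*90*(1/60) = -3510*1/60 = -117/2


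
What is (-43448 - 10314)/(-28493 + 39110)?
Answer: -53762/10617 ≈ -5.0638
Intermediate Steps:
(-43448 - 10314)/(-28493 + 39110) = -53762/10617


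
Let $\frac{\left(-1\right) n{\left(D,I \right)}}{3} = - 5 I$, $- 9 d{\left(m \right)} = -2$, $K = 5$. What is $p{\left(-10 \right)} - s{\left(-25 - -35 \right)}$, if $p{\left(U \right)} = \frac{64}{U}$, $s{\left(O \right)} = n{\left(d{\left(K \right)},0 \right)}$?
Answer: $- \frac{32}{5} \approx -6.4$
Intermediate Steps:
$d{\left(m \right)} = \frac{2}{9}$ ($d{\left(m \right)} = \left(- \frac{1}{9}\right) \left(-2\right) = \frac{2}{9}$)
$n{\left(D,I \right)} = 15 I$ ($n{\left(D,I \right)} = - 3 \left(- 5 I\right) = 15 I$)
$s{\left(O \right)} = 0$ ($s{\left(O \right)} = 15 \cdot 0 = 0$)
$p{\left(-10 \right)} - s{\left(-25 - -35 \right)} = \frac{64}{-10} - 0 = 64 \left(- \frac{1}{10}\right) + 0 = - \frac{32}{5} + 0 = - \frac{32}{5}$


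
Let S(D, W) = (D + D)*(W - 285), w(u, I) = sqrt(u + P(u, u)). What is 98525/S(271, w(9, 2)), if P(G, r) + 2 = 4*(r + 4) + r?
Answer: -28079625/43987094 - 98525*sqrt(17)/21993547 ≈ -0.65683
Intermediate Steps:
P(G, r) = 14 + 5*r (P(G, r) = -2 + (4*(r + 4) + r) = -2 + (4*(4 + r) + r) = -2 + ((16 + 4*r) + r) = -2 + (16 + 5*r) = 14 + 5*r)
w(u, I) = sqrt(14 + 6*u) (w(u, I) = sqrt(u + (14 + 5*u)) = sqrt(14 + 6*u))
S(D, W) = 2*D*(-285 + W) (S(D, W) = (2*D)*(-285 + W) = 2*D*(-285 + W))
98525/S(271, w(9, 2)) = 98525/((2*271*(-285 + sqrt(14 + 6*9)))) = 98525/((2*271*(-285 + sqrt(14 + 54)))) = 98525/((2*271*(-285 + sqrt(68)))) = 98525/((2*271*(-285 + 2*sqrt(17)))) = 98525/(-154470 + 1084*sqrt(17))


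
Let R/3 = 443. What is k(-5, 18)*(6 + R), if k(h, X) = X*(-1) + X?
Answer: 0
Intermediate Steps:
R = 1329 (R = 3*443 = 1329)
k(h, X) = 0 (k(h, X) = -X + X = 0)
k(-5, 18)*(6 + R) = 0*(6 + 1329) = 0*1335 = 0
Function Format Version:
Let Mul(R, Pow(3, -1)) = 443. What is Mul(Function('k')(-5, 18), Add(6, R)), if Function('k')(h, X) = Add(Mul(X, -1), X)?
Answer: 0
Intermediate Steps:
R = 1329 (R = Mul(3, 443) = 1329)
Function('k')(h, X) = 0 (Function('k')(h, X) = Add(Mul(-1, X), X) = 0)
Mul(Function('k')(-5, 18), Add(6, R)) = Mul(0, Add(6, 1329)) = Mul(0, 1335) = 0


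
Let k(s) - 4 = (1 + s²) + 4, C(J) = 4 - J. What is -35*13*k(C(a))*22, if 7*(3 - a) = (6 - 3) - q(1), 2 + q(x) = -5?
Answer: -1043900/7 ≈ -1.4913e+5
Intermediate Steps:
q(x) = -7 (q(x) = -2 - 5 = -7)
a = 11/7 (a = 3 - ((6 - 3) - 1*(-7))/7 = 3 - (3 + 7)/7 = 3 - ⅐*10 = 3 - 10/7 = 11/7 ≈ 1.5714)
k(s) = 9 + s² (k(s) = 4 + ((1 + s²) + 4) = 4 + (5 + s²) = 9 + s²)
-35*13*k(C(a))*22 = -35*13*(9 + (4 - 1*11/7)²)*22 = -35*13*(9 + (4 - 11/7)²)*22 = -35*13*(9 + (17/7)²)*22 = -35*13*(9 + 289/49)*22 = -35*13*(730/49)*22 = -47450*22/7 = -35*208780/49 = -1043900/7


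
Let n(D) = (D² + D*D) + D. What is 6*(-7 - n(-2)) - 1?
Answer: -79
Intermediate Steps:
n(D) = D + 2*D² (n(D) = (D² + D²) + D = 2*D² + D = D + 2*D²)
6*(-7 - n(-2)) - 1 = 6*(-7 - (-2)*(1 + 2*(-2))) - 1 = 6*(-7 - (-2)*(1 - 4)) - 1 = 6*(-7 - (-2)*(-3)) - 1 = 6*(-7 - 1*6) - 1 = 6*(-7 - 6) - 1 = 6*(-13) - 1 = -78 - 1 = -79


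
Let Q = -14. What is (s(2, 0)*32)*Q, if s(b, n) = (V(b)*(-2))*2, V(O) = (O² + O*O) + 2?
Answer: 17920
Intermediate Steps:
V(O) = 2 + 2*O² (V(O) = (O² + O²) + 2 = 2*O² + 2 = 2 + 2*O²)
s(b, n) = -8 - 8*b² (s(b, n) = ((2 + 2*b²)*(-2))*2 = (-4 - 4*b²)*2 = -8 - 8*b²)
(s(2, 0)*32)*Q = ((-8 - 8*2²)*32)*(-14) = ((-8 - 8*4)*32)*(-14) = ((-8 - 32)*32)*(-14) = -40*32*(-14) = -1280*(-14) = 17920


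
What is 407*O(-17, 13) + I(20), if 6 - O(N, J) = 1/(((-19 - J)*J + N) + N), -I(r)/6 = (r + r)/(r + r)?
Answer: 1096607/450 ≈ 2436.9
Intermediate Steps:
I(r) = -6 (I(r) = -6*(r + r)/(r + r) = -6*2*r/(2*r) = -6*2*r*1/(2*r) = -6*1 = -6)
O(N, J) = 6 - 1/(2*N + J*(-19 - J)) (O(N, J) = 6 - 1/(((-19 - J)*J + N) + N) = 6 - 1/((J*(-19 - J) + N) + N) = 6 - 1/((N + J*(-19 - J)) + N) = 6 - 1/(2*N + J*(-19 - J)))
407*O(-17, 13) + I(20) = 407*((1 - 12*(-17) + 6*13² + 114*13)/(13² - 2*(-17) + 19*13)) - 6 = 407*((1 + 204 + 6*169 + 1482)/(169 + 34 + 247)) - 6 = 407*((1 + 204 + 1014 + 1482)/450) - 6 = 407*((1/450)*2701) - 6 = 407*(2701/450) - 6 = 1099307/450 - 6 = 1096607/450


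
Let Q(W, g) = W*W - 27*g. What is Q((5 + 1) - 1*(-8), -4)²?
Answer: 92416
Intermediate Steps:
Q(W, g) = W² - 27*g
Q((5 + 1) - 1*(-8), -4)² = (((5 + 1) - 1*(-8))² - 27*(-4))² = ((6 + 8)² + 108)² = (14² + 108)² = (196 + 108)² = 304² = 92416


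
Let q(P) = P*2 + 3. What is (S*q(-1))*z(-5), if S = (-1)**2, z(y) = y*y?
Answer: 25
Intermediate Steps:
z(y) = y**2
S = 1
q(P) = 3 + 2*P (q(P) = 2*P + 3 = 3 + 2*P)
(S*q(-1))*z(-5) = (1*(3 + 2*(-1)))*(-5)**2 = (1*(3 - 2))*25 = (1*1)*25 = 1*25 = 25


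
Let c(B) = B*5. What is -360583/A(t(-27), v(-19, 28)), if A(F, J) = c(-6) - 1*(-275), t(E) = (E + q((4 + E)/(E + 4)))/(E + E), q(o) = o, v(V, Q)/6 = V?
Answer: -360583/245 ≈ -1471.8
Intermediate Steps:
v(V, Q) = 6*V
t(E) = (1 + E)/(2*E) (t(E) = (E + (4 + E)/(E + 4))/(E + E) = (E + (4 + E)/(4 + E))/((2*E)) = (E + 1)*(1/(2*E)) = (1 + E)*(1/(2*E)) = (1 + E)/(2*E))
c(B) = 5*B
A(F, J) = 245 (A(F, J) = 5*(-6) - 1*(-275) = -30 + 275 = 245)
-360583/A(t(-27), v(-19, 28)) = -360583/245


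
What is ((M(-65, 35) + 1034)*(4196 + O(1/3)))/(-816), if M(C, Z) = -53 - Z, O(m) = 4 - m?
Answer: -5959327/1224 ≈ -4868.7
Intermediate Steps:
((M(-65, 35) + 1034)*(4196 + O(1/3)))/(-816) = (((-53 - 1*35) + 1034)*(4196 + (4 - 1/3)))/(-816) = (((-53 - 35) + 1034)*(4196 + (4 - 1*⅓)))*(-1/816) = ((-88 + 1034)*(4196 + (4 - ⅓)))*(-1/816) = (946*(4196 + 11/3))*(-1/816) = (946*(12599/3))*(-1/816) = (11918654/3)*(-1/816) = -5959327/1224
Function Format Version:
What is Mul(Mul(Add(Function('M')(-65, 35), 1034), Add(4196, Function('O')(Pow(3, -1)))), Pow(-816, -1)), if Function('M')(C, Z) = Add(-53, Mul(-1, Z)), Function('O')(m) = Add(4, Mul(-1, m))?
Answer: Rational(-5959327, 1224) ≈ -4868.7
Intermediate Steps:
Mul(Mul(Add(Function('M')(-65, 35), 1034), Add(4196, Function('O')(Pow(3, -1)))), Pow(-816, -1)) = Mul(Mul(Add(Add(-53, Mul(-1, 35)), 1034), Add(4196, Add(4, Mul(-1, Pow(3, -1))))), Pow(-816, -1)) = Mul(Mul(Add(Add(-53, -35), 1034), Add(4196, Add(4, Mul(-1, Rational(1, 3))))), Rational(-1, 816)) = Mul(Mul(Add(-88, 1034), Add(4196, Add(4, Rational(-1, 3)))), Rational(-1, 816)) = Mul(Mul(946, Add(4196, Rational(11, 3))), Rational(-1, 816)) = Mul(Mul(946, Rational(12599, 3)), Rational(-1, 816)) = Mul(Rational(11918654, 3), Rational(-1, 816)) = Rational(-5959327, 1224)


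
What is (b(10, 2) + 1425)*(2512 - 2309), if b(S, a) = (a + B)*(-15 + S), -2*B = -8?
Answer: 283185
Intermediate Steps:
B = 4 (B = -1/2*(-8) = 4)
b(S, a) = (-15 + S)*(4 + a) (b(S, a) = (a + 4)*(-15 + S) = (4 + a)*(-15 + S) = (-15 + S)*(4 + a))
(b(10, 2) + 1425)*(2512 - 2309) = ((-60 - 15*2 + 4*10 + 10*2) + 1425)*(2512 - 2309) = ((-60 - 30 + 40 + 20) + 1425)*203 = (-30 + 1425)*203 = 1395*203 = 283185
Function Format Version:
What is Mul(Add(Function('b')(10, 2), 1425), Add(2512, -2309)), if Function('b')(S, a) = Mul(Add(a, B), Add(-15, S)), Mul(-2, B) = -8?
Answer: 283185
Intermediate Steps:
B = 4 (B = Mul(Rational(-1, 2), -8) = 4)
Function('b')(S, a) = Mul(Add(-15, S), Add(4, a)) (Function('b')(S, a) = Mul(Add(a, 4), Add(-15, S)) = Mul(Add(4, a), Add(-15, S)) = Mul(Add(-15, S), Add(4, a)))
Mul(Add(Function('b')(10, 2), 1425), Add(2512, -2309)) = Mul(Add(Add(-60, Mul(-15, 2), Mul(4, 10), Mul(10, 2)), 1425), Add(2512, -2309)) = Mul(Add(Add(-60, -30, 40, 20), 1425), 203) = Mul(Add(-30, 1425), 203) = Mul(1395, 203) = 283185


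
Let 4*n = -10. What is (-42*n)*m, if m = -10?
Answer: -1050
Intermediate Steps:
n = -5/2 (n = (1/4)*(-10) = -5/2 ≈ -2.5000)
(-42*n)*m = -42*(-5/2)*(-10) = 105*(-10) = -1050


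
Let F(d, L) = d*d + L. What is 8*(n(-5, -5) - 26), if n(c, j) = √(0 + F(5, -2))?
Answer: -208 + 8*√23 ≈ -169.63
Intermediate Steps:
F(d, L) = L + d² (F(d, L) = d² + L = L + d²)
n(c, j) = √23 (n(c, j) = √(0 + (-2 + 5²)) = √(0 + (-2 + 25)) = √(0 + 23) = √23)
8*(n(-5, -5) - 26) = 8*(√23 - 26) = 8*(-26 + √23) = -208 + 8*√23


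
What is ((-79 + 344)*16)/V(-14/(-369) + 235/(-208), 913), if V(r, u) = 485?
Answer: 848/97 ≈ 8.7423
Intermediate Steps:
((-79 + 344)*16)/V(-14/(-369) + 235/(-208), 913) = ((-79 + 344)*16)/485 = (265*16)*(1/485) = 4240*(1/485) = 848/97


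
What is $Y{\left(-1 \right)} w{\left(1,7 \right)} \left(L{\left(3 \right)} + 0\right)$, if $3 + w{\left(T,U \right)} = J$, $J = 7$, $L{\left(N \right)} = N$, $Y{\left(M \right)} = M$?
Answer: $-12$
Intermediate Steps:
$w{\left(T,U \right)} = 4$ ($w{\left(T,U \right)} = -3 + 7 = 4$)
$Y{\left(-1 \right)} w{\left(1,7 \right)} \left(L{\left(3 \right)} + 0\right) = \left(-1\right) 4 \left(3 + 0\right) = \left(-4\right) 3 = -12$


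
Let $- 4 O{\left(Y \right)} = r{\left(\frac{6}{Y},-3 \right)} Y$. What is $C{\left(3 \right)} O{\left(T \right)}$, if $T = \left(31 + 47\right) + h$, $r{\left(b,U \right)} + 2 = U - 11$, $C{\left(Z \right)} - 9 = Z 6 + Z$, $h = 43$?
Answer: $14520$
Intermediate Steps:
$C{\left(Z \right)} = 9 + 7 Z$ ($C{\left(Z \right)} = 9 + \left(Z 6 + Z\right) = 9 + \left(6 Z + Z\right) = 9 + 7 Z$)
$r{\left(b,U \right)} = -13 + U$ ($r{\left(b,U \right)} = -2 + \left(U - 11\right) = -2 + \left(-11 + U\right) = -13 + U$)
$T = 121$ ($T = \left(31 + 47\right) + 43 = 78 + 43 = 121$)
$O{\left(Y \right)} = 4 Y$ ($O{\left(Y \right)} = - \frac{\left(-13 - 3\right) Y}{4} = - \frac{\left(-16\right) Y}{4} = 4 Y$)
$C{\left(3 \right)} O{\left(T \right)} = \left(9 + 7 \cdot 3\right) 4 \cdot 121 = \left(9 + 21\right) 484 = 30 \cdot 484 = 14520$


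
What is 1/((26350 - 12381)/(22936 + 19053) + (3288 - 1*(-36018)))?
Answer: 41989/1650433603 ≈ 2.5441e-5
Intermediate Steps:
1/((26350 - 12381)/(22936 + 19053) + (3288 - 1*(-36018))) = 1/(13969/41989 + (3288 + 36018)) = 1/(13969*(1/41989) + 39306) = 1/(13969/41989 + 39306) = 1/(1650433603/41989) = 41989/1650433603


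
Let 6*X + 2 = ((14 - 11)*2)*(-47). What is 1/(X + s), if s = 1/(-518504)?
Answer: -1555512/73627571 ≈ -0.021127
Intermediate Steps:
s = -1/518504 ≈ -1.9286e-6
X = -142/3 (X = -⅓ + (((14 - 11)*2)*(-47))/6 = -⅓ + ((3*2)*(-47))/6 = -⅓ + (6*(-47))/6 = -⅓ + (⅙)*(-282) = -⅓ - 47 = -142/3 ≈ -47.333)
1/(X + s) = 1/(-142/3 - 1/518504) = 1/(-73627571/1555512) = -1555512/73627571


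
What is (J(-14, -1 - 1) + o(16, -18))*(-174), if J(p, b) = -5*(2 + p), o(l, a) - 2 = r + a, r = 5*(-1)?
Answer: -6786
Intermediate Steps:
r = -5
o(l, a) = -3 + a (o(l, a) = 2 + (-5 + a) = -3 + a)
J(p, b) = -10 - 5*p
(J(-14, -1 - 1) + o(16, -18))*(-174) = ((-10 - 5*(-14)) + (-3 - 18))*(-174) = ((-10 + 70) - 21)*(-174) = (60 - 21)*(-174) = 39*(-174) = -6786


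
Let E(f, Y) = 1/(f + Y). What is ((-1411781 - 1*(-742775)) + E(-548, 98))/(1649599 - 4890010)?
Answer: 301052701/1458184950 ≈ 0.20646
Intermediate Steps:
E(f, Y) = 1/(Y + f)
((-1411781 - 1*(-742775)) + E(-548, 98))/(1649599 - 4890010) = ((-1411781 - 1*(-742775)) + 1/(98 - 548))/(1649599 - 4890010) = ((-1411781 + 742775) + 1/(-450))/(-3240411) = (-669006 - 1/450)*(-1/3240411) = -301052701/450*(-1/3240411) = 301052701/1458184950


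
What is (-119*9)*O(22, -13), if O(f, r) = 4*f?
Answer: -94248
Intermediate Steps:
(-119*9)*O(22, -13) = (-119*9)*(4*22) = -1071*88 = -94248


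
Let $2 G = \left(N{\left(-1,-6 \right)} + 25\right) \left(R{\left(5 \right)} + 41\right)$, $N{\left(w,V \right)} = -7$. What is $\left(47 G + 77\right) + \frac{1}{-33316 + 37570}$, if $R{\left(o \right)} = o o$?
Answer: $\frac{119090731}{4254} \approx 27995.0$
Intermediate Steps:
$R{\left(o \right)} = o^{2}$
$G = 594$ ($G = \frac{\left(-7 + 25\right) \left(5^{2} + 41\right)}{2} = \frac{18 \left(25 + 41\right)}{2} = \frac{18 \cdot 66}{2} = \frac{1}{2} \cdot 1188 = 594$)
$\left(47 G + 77\right) + \frac{1}{-33316 + 37570} = \left(47 \cdot 594 + 77\right) + \frac{1}{-33316 + 37570} = \left(27918 + 77\right) + \frac{1}{4254} = 27995 + \frac{1}{4254} = \frac{119090731}{4254}$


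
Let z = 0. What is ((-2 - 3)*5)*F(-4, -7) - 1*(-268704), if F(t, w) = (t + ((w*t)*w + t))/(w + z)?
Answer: 1875828/7 ≈ 2.6798e+5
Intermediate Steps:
F(t, w) = (2*t + t*w**2)/w (F(t, w) = (t + ((w*t)*w + t))/(w + 0) = (t + ((t*w)*w + t))/w = (t + (t*w**2 + t))/w = (t + (t + t*w**2))/w = (2*t + t*w**2)/w)
((-2 - 3)*5)*F(-4, -7) - 1*(-268704) = ((-2 - 3)*5)*(-4*(2 + (-7)**2)/(-7)) - 1*(-268704) = (-5*5)*(-4*(-1/7)*(2 + 49)) + 268704 = -(-100)*(-1)*51/7 + 268704 = -25*204/7 + 268704 = -5100/7 + 268704 = 1875828/7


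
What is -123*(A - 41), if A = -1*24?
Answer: 7995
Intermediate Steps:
A = -24
-123*(A - 41) = -123*(-24 - 41) = -123*(-65) = -1*(-7995) = 7995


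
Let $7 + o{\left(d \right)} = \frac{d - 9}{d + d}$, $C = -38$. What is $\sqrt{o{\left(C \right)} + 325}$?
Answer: $\frac{\sqrt{460085}}{38} \approx 17.85$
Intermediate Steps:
$o{\left(d \right)} = -7 + \frac{-9 + d}{2 d}$ ($o{\left(d \right)} = -7 + \frac{d - 9}{d + d} = -7 + \frac{-9 + d}{2 d}$)
$\sqrt{o{\left(C \right)} + 325} = \sqrt{\frac{-9 - -494}{2 \left(-38\right)} + 325} = \sqrt{\frac{1}{2} \left(- \frac{1}{38}\right) \left(-9 + 494\right) + 325} = \sqrt{\frac{1}{2} \left(- \frac{1}{38}\right) 485 + 325} = \sqrt{- \frac{485}{76} + 325} = \sqrt{\frac{24215}{76}} = \frac{\sqrt{460085}}{38}$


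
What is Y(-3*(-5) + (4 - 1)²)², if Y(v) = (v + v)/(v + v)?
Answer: 1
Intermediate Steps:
Y(v) = 1 (Y(v) = (2*v)/((2*v)) = (2*v)*(1/(2*v)) = 1)
Y(-3*(-5) + (4 - 1)²)² = 1² = 1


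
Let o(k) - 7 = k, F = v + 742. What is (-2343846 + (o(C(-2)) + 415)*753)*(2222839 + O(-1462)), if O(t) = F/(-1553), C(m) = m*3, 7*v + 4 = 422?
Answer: -49068338986049886/10871 ≈ -4.5137e+12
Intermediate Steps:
v = 418/7 (v = -4/7 + (1/7)*422 = -4/7 + 422/7 = 418/7 ≈ 59.714)
C(m) = 3*m
F = 5612/7 (F = 418/7 + 742 = 5612/7 ≈ 801.71)
o(k) = 7 + k
O(t) = -5612/10871 (O(t) = (5612/7)/(-1553) = (5612/7)*(-1/1553) = -5612/10871)
(-2343846 + (o(C(-2)) + 415)*753)*(2222839 + O(-1462)) = (-2343846 + ((7 + 3*(-2)) + 415)*753)*(2222839 - 5612/10871) = (-2343846 + ((7 - 6) + 415)*753)*(24164477157/10871) = (-2343846 + (1 + 415)*753)*(24164477157/10871) = (-2343846 + 416*753)*(24164477157/10871) = (-2343846 + 313248)*(24164477157/10871) = -2030598*24164477157/10871 = -49068338986049886/10871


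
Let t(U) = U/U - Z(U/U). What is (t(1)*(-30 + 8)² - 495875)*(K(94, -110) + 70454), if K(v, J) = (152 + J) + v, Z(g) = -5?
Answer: -34798822890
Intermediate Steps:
K(v, J) = 152 + J + v
t(U) = 6 (t(U) = U/U - 1*(-5) = 1 + 5 = 6)
(t(1)*(-30 + 8)² - 495875)*(K(94, -110) + 70454) = (6*(-30 + 8)² - 495875)*((152 - 110 + 94) + 70454) = (6*(-22)² - 495875)*(136 + 70454) = (6*484 - 495875)*70590 = (2904 - 495875)*70590 = -492971*70590 = -34798822890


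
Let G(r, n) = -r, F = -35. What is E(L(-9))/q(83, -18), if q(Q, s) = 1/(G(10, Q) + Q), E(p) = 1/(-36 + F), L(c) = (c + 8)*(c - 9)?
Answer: -73/71 ≈ -1.0282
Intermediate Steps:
L(c) = (-9 + c)*(8 + c) (L(c) = (8 + c)*(-9 + c) = (-9 + c)*(8 + c))
E(p) = -1/71 (E(p) = 1/(-36 - 35) = 1/(-71) = -1/71)
q(Q, s) = 1/(-10 + Q) (q(Q, s) = 1/(-1*10 + Q) = 1/(-10 + Q))
E(L(-9))/q(83, -18) = -1/(71*(1/(-10 + 83))) = -1/(71*(1/73)) = -1/(71*1/73) = -1/71*73 = -73/71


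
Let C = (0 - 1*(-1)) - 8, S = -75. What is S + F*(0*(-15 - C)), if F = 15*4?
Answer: -75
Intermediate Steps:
C = -7 (C = (0 + 1) - 8 = 1 - 8 = -7)
F = 60
S + F*(0*(-15 - C)) = -75 + 60*(0*(-15 - 1*(-7))) = -75 + 60*(0*(-15 + 7)) = -75 + 60*(0*(-8)) = -75 + 60*0 = -75 + 0 = -75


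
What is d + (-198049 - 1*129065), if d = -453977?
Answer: -781091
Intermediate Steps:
d + (-198049 - 1*129065) = -453977 + (-198049 - 1*129065) = -453977 + (-198049 - 129065) = -453977 - 327114 = -781091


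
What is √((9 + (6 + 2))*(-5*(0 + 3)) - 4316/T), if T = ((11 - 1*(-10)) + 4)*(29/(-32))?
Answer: I*√1356127/145 ≈ 8.0312*I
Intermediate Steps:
T = -725/32 (T = ((11 + 10) + 4)*(29*(-1/32)) = (21 + 4)*(-29/32) = 25*(-29/32) = -725/32 ≈ -22.656)
√((9 + (6 + 2))*(-5*(0 + 3)) - 4316/T) = √((9 + (6 + 2))*(-5*(0 + 3)) - 4316/(-725/32)) = √((9 + 8)*(-5*3) - 4316*(-32/725)) = √(17*(-15) + 138112/725) = √(-255 + 138112/725) = √(-46763/725) = I*√1356127/145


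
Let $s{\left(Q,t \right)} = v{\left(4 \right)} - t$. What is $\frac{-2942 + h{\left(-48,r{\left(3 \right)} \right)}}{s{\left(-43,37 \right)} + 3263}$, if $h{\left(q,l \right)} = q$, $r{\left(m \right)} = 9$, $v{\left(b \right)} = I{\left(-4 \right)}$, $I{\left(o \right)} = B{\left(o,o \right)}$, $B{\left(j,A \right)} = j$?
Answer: $- \frac{1495}{1611} \approx -0.92799$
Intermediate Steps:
$I{\left(o \right)} = o$
$v{\left(b \right)} = -4$
$s{\left(Q,t \right)} = -4 - t$
$\frac{-2942 + h{\left(-48,r{\left(3 \right)} \right)}}{s{\left(-43,37 \right)} + 3263} = \frac{-2942 - 48}{\left(-4 - 37\right) + 3263} = - \frac{2990}{\left(-4 - 37\right) + 3263} = - \frac{2990}{-41 + 3263} = - \frac{2990}{3222} = \left(-2990\right) \frac{1}{3222} = - \frac{1495}{1611}$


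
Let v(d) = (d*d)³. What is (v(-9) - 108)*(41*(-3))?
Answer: -65353959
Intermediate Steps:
v(d) = d⁶ (v(d) = (d²)³ = d⁶)
(v(-9) - 108)*(41*(-3)) = ((-9)⁶ - 108)*(41*(-3)) = (531441 - 108)*(-123) = 531333*(-123) = -65353959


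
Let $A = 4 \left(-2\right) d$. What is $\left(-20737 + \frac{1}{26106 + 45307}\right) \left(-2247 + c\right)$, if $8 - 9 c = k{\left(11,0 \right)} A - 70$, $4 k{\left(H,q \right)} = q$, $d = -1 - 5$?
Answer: $\frac{3314728538900}{71413} \approx 4.6416 \cdot 10^{7}$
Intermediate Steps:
$d = -6$
$k{\left(H,q \right)} = \frac{q}{4}$
$A = 48$ ($A = 4 \left(-2\right) \left(-6\right) = \left(-8\right) \left(-6\right) = 48$)
$c = \frac{26}{3}$ ($c = \frac{8}{9} - \frac{\frac{1}{4} \cdot 0 \cdot 48 - 70}{9} = \frac{8}{9} - \frac{0 \cdot 48 - 70}{9} = \frac{8}{9} - \frac{0 - 70}{9} = \frac{8}{9} - - \frac{70}{9} = \frac{8}{9} + \frac{70}{9} = \frac{26}{3} \approx 8.6667$)
$\left(-20737 + \frac{1}{26106 + 45307}\right) \left(-2247 + c\right) = \left(-20737 + \frac{1}{26106 + 45307}\right) \left(-2247 + \frac{26}{3}\right) = \left(-20737 + \frac{1}{71413}\right) \left(- \frac{6715}{3}\right) = \left(- \frac{1480891380}{71413}\right) \left(- \frac{6715}{3}\right) = \frac{3314728538900}{71413}$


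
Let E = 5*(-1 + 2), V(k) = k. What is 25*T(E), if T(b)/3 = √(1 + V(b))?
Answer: 75*√6 ≈ 183.71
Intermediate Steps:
E = 5 (E = 5*1 = 5)
T(b) = 3*√(1 + b)
25*T(E) = 25*(3*√(1 + 5)) = 25*(3*√6) = 75*√6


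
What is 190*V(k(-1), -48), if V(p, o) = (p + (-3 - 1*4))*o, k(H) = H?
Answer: 72960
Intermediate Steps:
V(p, o) = o*(-7 + p) (V(p, o) = (p + (-3 - 4))*o = (p - 7)*o = (-7 + p)*o = o*(-7 + p))
190*V(k(-1), -48) = 190*(-48*(-7 - 1)) = 190*(-48*(-8)) = 190*384 = 72960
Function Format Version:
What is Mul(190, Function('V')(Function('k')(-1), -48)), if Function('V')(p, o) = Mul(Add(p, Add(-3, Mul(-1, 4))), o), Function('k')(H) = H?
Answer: 72960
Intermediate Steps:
Function('V')(p, o) = Mul(o, Add(-7, p)) (Function('V')(p, o) = Mul(Add(p, Add(-3, -4)), o) = Mul(Add(p, -7), o) = Mul(Add(-7, p), o) = Mul(o, Add(-7, p)))
Mul(190, Function('V')(Function('k')(-1), -48)) = Mul(190, Mul(-48, Add(-7, -1))) = Mul(190, Mul(-48, -8)) = Mul(190, 384) = 72960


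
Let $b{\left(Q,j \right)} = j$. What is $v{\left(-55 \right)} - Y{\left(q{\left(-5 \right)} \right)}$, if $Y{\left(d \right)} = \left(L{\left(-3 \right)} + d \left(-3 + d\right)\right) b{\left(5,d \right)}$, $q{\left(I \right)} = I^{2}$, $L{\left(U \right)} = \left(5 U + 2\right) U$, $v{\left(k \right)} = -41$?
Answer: $-14766$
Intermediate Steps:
$L{\left(U \right)} = U \left(2 + 5 U\right)$ ($L{\left(U \right)} = \left(2 + 5 U\right) U = U \left(2 + 5 U\right)$)
$Y{\left(d \right)} = d \left(39 + d \left(-3 + d\right)\right)$ ($Y{\left(d \right)} = \left(- 3 \left(2 + 5 \left(-3\right)\right) + d \left(-3 + d\right)\right) d = \left(- 3 \left(2 - 15\right) + d \left(-3 + d\right)\right) d = \left(\left(-3\right) \left(-13\right) + d \left(-3 + d\right)\right) d = \left(39 + d \left(-3 + d\right)\right) d = d \left(39 + d \left(-3 + d\right)\right)$)
$v{\left(-55 \right)} - Y{\left(q{\left(-5 \right)} \right)} = -41 - \left(-5\right)^{2} \left(39 + \left(\left(-5\right)^{2}\right)^{2} - 3 \left(-5\right)^{2}\right) = -41 - 25 \left(39 + 25^{2} - 75\right) = -41 - 25 \left(39 + 625 - 75\right) = -41 - 25 \cdot 589 = -41 - 14725 = -14766$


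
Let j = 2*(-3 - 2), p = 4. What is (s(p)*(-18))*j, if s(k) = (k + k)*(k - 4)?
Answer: 0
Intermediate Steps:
s(k) = 2*k*(-4 + k) (s(k) = (2*k)*(-4 + k) = 2*k*(-4 + k))
j = -10 (j = 2*(-5) = -10)
(s(p)*(-18))*j = ((2*4*(-4 + 4))*(-18))*(-10) = ((2*4*0)*(-18))*(-10) = (0*(-18))*(-10) = 0*(-10) = 0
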